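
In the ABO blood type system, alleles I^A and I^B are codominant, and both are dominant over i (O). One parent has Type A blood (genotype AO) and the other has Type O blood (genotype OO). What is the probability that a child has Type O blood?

Cross: AO × OO
Possible offspring genotypes: 2 AO, 2 OO
Blood type counts: 2 Type A, 2 Type O
Probability of Type O: 2/4 = 1/2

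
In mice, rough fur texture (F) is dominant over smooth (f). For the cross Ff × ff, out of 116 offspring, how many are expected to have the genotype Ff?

Punnett square for Ff × ff:
Offspring genotypes: 2 Ff, 2 ff
Total offspring: 4
Count with target: 2
Probability: 2/4 = 1/2
Expected count = 1/2 × 116 = 58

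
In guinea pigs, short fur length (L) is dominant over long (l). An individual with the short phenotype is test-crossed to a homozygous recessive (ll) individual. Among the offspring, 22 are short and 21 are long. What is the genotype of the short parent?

Test cross: ? × ll
Offspring: 22 short, 21 long — approximately 1:1.
A 1:1 ratio in a test cross indicates the unknown parent is heterozygous (Ll).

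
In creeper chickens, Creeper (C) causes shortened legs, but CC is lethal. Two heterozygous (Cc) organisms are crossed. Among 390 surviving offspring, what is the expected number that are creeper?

Cross: Cc × Cc
Punnett square offspring (before lethality): 1 CC, 2 Cc, 1 cc
The CC genotype is lethal (embryos die); surviving offspring: 2 Cc, 1 cc
creeper: 2 out of 3 → fraction 2/3
Expected count = 2/3 × 390 = 260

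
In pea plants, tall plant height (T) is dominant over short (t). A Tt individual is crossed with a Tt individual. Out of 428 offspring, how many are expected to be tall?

Punnett square for Tt × Tt:
Offspring genotypes: 1 TT, 2 Tt, 1 tt
tall: 3, short: 1
tall: 3 out of 4 → fraction 3/4
Expected count = 3/4 × 428 = 321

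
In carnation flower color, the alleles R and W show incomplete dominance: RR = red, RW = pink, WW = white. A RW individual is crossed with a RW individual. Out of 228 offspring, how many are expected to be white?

Punnett square for RW × RW:
Offspring genotypes: 1 RR, 2 RW, 1 WW
Phenotype counts: 1 red, 2 pink, 1 white
white: 1 out of 4 → fraction 1/4
Expected count = 1/4 × 228 = 57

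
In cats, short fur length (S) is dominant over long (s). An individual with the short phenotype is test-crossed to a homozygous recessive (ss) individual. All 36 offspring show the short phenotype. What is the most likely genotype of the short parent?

Test cross: ? × ss
All offspring are short.
If the unknown parent were heterozygous (Ss), about half of 36 offspring would be long; none are. The unknown parent is most likely homozygous dominant (SS).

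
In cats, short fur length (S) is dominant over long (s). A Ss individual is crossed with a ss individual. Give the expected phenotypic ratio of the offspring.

Punnett square for Ss × ss:
Offspring genotypes: 2 Ss, 2 ss
short: 2, long: 2
Ratio: 1:1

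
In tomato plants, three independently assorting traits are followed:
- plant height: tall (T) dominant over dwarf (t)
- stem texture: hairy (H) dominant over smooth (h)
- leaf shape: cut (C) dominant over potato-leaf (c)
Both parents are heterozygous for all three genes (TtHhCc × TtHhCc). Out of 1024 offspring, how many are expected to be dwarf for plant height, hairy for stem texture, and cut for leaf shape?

Trihybrid cross: TtHhCc × TtHhCc
Each trait segregates independently with a 3:1 phenotypic ratio, so each gene contributes 3/4 (dominant) or 1/4 (recessive).
Target: dwarf (plant height), hairy (stem texture), cut (leaf shape)
Probability = product of independent per-trait probabilities
= 1/4 × 3/4 × 3/4 = 9/64
Expected count = 9/64 × 1024 = 144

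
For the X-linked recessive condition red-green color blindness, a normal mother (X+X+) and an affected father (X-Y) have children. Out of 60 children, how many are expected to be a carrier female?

Cross: X+X+ × X-Y
Offspring: 2 X+X-, 2 X+Y
Probability of a carrier female: 2/4 = 1/2
Expected count = 1/2 × 60 = 30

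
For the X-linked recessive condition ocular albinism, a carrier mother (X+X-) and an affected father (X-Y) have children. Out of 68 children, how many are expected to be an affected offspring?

Cross: X+X- × X-Y
Offspring: 1 X+X-, 1 X+Y, 1 X-X-, 1 X-Y
Probability of an affected offspring: 2/4 = 1/2
Expected count = 1/2 × 68 = 34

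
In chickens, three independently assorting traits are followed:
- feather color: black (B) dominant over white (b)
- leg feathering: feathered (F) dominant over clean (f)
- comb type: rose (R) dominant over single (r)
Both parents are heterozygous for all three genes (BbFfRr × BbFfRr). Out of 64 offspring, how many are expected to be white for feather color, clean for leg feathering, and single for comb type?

Trihybrid cross: BbFfRr × BbFfRr
Each trait segregates independently with a 3:1 phenotypic ratio, so each gene contributes 3/4 (dominant) or 1/4 (recessive).
Target: white (feather color), clean (leg feathering), single (comb type)
Probability = product of independent per-trait probabilities
= 1/4 × 1/4 × 1/4 = 1/64
Expected count = 1/64 × 64 = 1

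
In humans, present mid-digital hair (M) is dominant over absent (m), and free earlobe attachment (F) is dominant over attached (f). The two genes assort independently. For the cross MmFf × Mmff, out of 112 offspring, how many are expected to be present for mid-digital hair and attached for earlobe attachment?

Dihybrid cross MmFf × Mmff — consider each gene separately:
mid-digital hair: Mm × Mm → 1 MM, 2 Mm, 1 mm → 3 M_ : 1 mm (out of 4)
earlobe attachment: Ff × ff → 2 Ff, 2 ff → 2 F_ : 2 ff (out of 4)
Looking for: present (M_) and attached (ff)
P(present) = 3/4, P(attached) = 2/4
P(both) = 3/4 × 2/4 = 6/16 = 3/8
Expected count = 3/8 × 112 = 42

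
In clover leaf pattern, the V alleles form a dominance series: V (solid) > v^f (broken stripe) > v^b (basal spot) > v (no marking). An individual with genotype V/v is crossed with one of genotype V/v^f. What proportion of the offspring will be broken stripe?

Cross: V/v × V/v^f
Allele dominance: V > v^f > v^b > v
Offspring genotypes: 1 V/V, 1 V/v^f, 1 V/v, 1 v^f/v
Phenotype counts: 3 solid, 1 broken stripe
broken stripe: 1 out of 4
Probability: 1/4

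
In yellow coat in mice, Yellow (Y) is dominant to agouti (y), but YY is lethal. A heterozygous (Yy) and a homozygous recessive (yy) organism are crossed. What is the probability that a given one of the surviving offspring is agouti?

Cross: Yy × yy
Punnett square offspring (before lethality): 2 Yy, 2 yy
No YY offspring are produced in this cross.
agouti: 2 out of 4
Probability: 2/4 = 1/2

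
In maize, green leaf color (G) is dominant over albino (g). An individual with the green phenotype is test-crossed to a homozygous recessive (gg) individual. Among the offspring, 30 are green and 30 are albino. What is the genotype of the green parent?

Test cross: ? × gg
Offspring: 30 green, 30 albino — approximately 1:1.
A 1:1 ratio in a test cross indicates the unknown parent is heterozygous (Gg).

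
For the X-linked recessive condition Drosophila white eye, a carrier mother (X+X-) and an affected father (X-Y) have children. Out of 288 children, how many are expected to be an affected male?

Cross: X+X- × X-Y
Offspring: 1 X+X-, 1 X+Y, 1 X-X-, 1 X-Y
Probability of an affected male: 1/4
Expected count = 1/4 × 288 = 72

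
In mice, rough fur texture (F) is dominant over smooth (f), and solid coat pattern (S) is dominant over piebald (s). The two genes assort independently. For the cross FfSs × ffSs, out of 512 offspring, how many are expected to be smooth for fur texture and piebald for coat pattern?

Dihybrid cross FfSs × ffSs — consider each gene separately:
fur texture: Ff × ff → 2 Ff, 2 ff → 2 F_ : 2 ff (out of 4)
coat pattern: Ss × Ss → 1 SS, 2 Ss, 1 ss → 3 S_ : 1 ss (out of 4)
Looking for: smooth (ff) and piebald (ss)
P(smooth) = 2/4, P(piebald) = 1/4
P(both) = 2/4 × 1/4 = 2/16 = 1/8
Expected count = 1/8 × 512 = 64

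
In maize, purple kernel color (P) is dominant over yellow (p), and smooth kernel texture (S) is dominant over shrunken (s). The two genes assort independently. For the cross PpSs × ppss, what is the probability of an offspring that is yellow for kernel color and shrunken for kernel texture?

Dihybrid cross PpSs × ppss — consider each gene separately:
kernel color: Pp × pp → 2 Pp, 2 pp → 2 P_ : 2 pp (out of 4)
kernel texture: Ss × ss → 2 Ss, 2 ss → 2 S_ : 2 ss (out of 4)
Looking for: yellow (pp) and shrunken (ss)
P(yellow) = 2/4, P(shrunken) = 2/4
P(both) = 2/4 × 2/4 = 4/16 = 1/4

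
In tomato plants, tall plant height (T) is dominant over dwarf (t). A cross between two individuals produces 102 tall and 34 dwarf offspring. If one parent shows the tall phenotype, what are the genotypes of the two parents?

Observed offspring: 102 tall, 34 dwarf
The observed ratio simplifies to 3:1. Dwarf (tt) offspring appear, so each parent must contribute one t allele. The parent stated to show tall carries T, so it is Tt. The other parent is then either Tt or tt: Tt × tt would give a 1:1 split, whereas Tt × Tt gives 3:1 — matching the data. So both parents are heterozygous (Tt × Tt).
Parent genotypes: Tt × Tt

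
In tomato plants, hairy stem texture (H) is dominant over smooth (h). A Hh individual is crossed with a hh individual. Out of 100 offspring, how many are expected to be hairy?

Punnett square for Hh × hh:
Offspring genotypes: 2 Hh, 2 hh
hairy: 2, smooth: 2
hairy: 2 out of 4 → fraction 1/2
Expected count = 1/2 × 100 = 50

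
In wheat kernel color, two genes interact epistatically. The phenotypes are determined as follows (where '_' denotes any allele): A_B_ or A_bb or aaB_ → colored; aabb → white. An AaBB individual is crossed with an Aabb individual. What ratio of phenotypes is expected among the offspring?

Cross: AaBB × Aabb — consider each gene separately:
A gene: Aa × Aa → 1 AA, 2 Aa, 1 aa → 3 A_ : 1 aa (out of 4)
B gene: BB × bb → 4 Bb → 4 B_ (out of 4)
Genotype classes (out of 4 × 4 = 16): A_B_ = 3×4 = 12; aaB_ = 1×4 = 4
Apply the phenotype rules: A_B_ (12) + aaB_ (4) → colored
Phenotype counts (out of 16): 16 colored
Ratio: all colored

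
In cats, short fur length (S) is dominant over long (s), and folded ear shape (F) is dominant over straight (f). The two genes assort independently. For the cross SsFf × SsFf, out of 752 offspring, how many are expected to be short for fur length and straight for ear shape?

Dihybrid cross SsFf × SsFf — consider each gene separately:
fur length: Ss × Ss → 1 SS, 2 Ss, 1 ss → 3 S_ : 1 ss (out of 4)
ear shape: Ff × Ff → 1 FF, 2 Ff, 1 ff → 3 F_ : 1 ff (out of 4)
Looking for: short (S_) and straight (ff)
P(short) = 3/4, P(straight) = 1/4
P(both) = 3/4 × 1/4 = 3/16
Expected count = 3/16 × 752 = 141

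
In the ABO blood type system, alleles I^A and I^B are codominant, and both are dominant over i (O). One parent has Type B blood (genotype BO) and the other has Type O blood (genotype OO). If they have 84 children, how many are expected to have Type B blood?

Cross: BO × OO
Possible offspring genotypes: 2 BO, 2 OO
Blood type counts: 2 Type B, 2 Type O
Probability of Type B: 2/4 = 1/2
Expected count = 1/2 × 84 = 42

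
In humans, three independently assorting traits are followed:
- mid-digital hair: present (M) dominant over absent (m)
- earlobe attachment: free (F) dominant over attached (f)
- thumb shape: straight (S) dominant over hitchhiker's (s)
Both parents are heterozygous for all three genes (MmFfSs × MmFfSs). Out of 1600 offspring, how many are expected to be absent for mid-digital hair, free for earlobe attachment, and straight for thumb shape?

Trihybrid cross: MmFfSs × MmFfSs
Each trait segregates independently with a 3:1 phenotypic ratio, so each gene contributes 3/4 (dominant) or 1/4 (recessive).
Target: absent (mid-digital hair), free (earlobe attachment), straight (thumb shape)
Probability = product of independent per-trait probabilities
= 1/4 × 3/4 × 3/4 = 9/64
Expected count = 9/64 × 1600 = 225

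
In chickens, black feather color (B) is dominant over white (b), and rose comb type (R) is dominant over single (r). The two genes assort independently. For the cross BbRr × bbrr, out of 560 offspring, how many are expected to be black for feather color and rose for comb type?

Dihybrid cross BbRr × bbrr — consider each gene separately:
feather color: Bb × bb → 2 Bb, 2 bb → 2 B_ : 2 bb (out of 4)
comb type: Rr × rr → 2 Rr, 2 rr → 2 R_ : 2 rr (out of 4)
Looking for: black (B_) and rose (R_)
P(black) = 2/4, P(rose) = 2/4
P(both) = 2/4 × 2/4 = 4/16 = 1/4
Expected count = 1/4 × 560 = 140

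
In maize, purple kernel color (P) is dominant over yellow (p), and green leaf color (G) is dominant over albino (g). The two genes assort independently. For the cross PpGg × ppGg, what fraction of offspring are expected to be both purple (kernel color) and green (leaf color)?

Dihybrid cross PpGg × ppGg — consider each gene separately:
kernel color: Pp × pp → 2 Pp, 2 pp → 2 P_ : 2 pp (out of 4)
leaf color: Gg × Gg → 1 GG, 2 Gg, 1 gg → 3 G_ : 1 gg (out of 4)
Looking for: purple (P_) and green (G_)
P(purple) = 2/4, P(green) = 3/4
P(both) = 2/4 × 3/4 = 6/16 = 3/8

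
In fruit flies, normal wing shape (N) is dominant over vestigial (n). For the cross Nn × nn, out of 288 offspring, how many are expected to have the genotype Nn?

Punnett square for Nn × nn:
Offspring genotypes: 2 Nn, 2 nn
Total offspring: 4
Count with target: 2
Probability: 2/4 = 1/2
Expected count = 1/2 × 288 = 144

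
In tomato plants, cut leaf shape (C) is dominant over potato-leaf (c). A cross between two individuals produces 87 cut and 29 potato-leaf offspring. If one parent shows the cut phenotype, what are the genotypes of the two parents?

Observed offspring: 87 cut, 29 potato-leaf
The observed ratio simplifies to 3:1. Potato-leaf (cc) offspring appear, so each parent must contribute one c allele. The parent stated to show cut carries C, so it is Cc. The other parent is then either Cc or cc: Cc × cc would give a 1:1 split, whereas Cc × Cc gives 3:1 — matching the data. So both parents are heterozygous (Cc × Cc).
Parent genotypes: Cc × Cc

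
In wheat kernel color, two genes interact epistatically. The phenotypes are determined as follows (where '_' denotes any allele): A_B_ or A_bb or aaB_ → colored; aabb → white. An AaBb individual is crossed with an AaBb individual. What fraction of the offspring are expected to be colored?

Cross: AaBb × AaBb — consider each gene separately:
A gene: Aa × Aa → 1 AA, 2 Aa, 1 aa → 3 A_ : 1 aa (out of 4)
B gene: Bb × Bb → 1 BB, 2 Bb, 1 bb → 3 B_ : 1 bb (out of 4)
Genotype classes (out of 4 × 4 = 16): A_B_ = 3×3 = 9; A_bb = 3×1 = 3; aaB_ = 1×3 = 3; aabb = 1×1 = 1
Apply the phenotype rules: A_B_ (9) + A_bb (3) + aaB_ (3) → colored; aabb (1) → white
Phenotype counts (out of 16): 15 colored, 1 white
colored: 15 out of 16
Probability: 15/16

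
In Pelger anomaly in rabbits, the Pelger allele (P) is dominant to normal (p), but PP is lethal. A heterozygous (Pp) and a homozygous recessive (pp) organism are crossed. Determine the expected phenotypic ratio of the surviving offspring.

Cross: Pp × pp
Punnett square offspring (before lethality): 2 Pp, 2 pp
No PP offspring are produced in this cross.
Ratio: 1 Pelger : 1 normal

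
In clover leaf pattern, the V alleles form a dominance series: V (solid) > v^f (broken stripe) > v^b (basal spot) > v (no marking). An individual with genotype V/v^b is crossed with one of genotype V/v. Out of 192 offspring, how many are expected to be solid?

Cross: V/v^b × V/v
Allele dominance: V > v^f > v^b > v
Offspring genotypes: 1 V/V, 1 V/v, 1 V/v^b, 1 v^b/v
Phenotype counts: 3 solid, 1 basal spot
solid: 3 out of 4 → fraction 3/4
Expected count = 3/4 × 192 = 144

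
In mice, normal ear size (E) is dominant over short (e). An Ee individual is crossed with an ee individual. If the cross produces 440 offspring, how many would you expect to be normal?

Punnett square for Ee × ee:
Offspring genotypes: 2 Ee, 2 ee
normal: 2, short: 2
normal: 2 out of 4 → fraction 1/2
Expected count = 1/2 × 440 = 220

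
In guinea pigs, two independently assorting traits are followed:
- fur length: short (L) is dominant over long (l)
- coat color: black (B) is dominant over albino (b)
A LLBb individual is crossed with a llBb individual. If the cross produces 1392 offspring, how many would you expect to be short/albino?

Dihybrid cross LLBb × llBb — consider each gene separately:
fur length: LL × ll → 4 Ll → 4 L_ (out of 4)
coat color: Bb × Bb → 1 BB, 2 Bb, 1 bb → 3 B_ : 1 bb (out of 4)
Combine (counts out of 4 × 4 = 16): short/black (L_B_) = 4×3 = 12; short/albino (L_bb) = 4×1 = 4
Phenotype counts (out of 16): 12 short/black, 4 short/albino
short/albino: 4 out of 16 → fraction 1/4
Expected count = 1/4 × 1392 = 348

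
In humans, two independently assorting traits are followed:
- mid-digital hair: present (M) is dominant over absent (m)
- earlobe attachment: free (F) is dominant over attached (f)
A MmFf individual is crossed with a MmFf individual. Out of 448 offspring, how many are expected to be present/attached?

Dihybrid cross MmFf × MmFf — consider each gene separately:
mid-digital hair: Mm × Mm → 1 MM, 2 Mm, 1 mm → 3 M_ : 1 mm (out of 4)
earlobe attachment: Ff × Ff → 1 FF, 2 Ff, 1 ff → 3 F_ : 1 ff (out of 4)
Combine (counts out of 4 × 4 = 16): present/free (M_F_) = 3×3 = 9; present/attached (M_ff) = 3×1 = 3; absent/free (mmF_) = 1×3 = 3; absent/attached (mmff) = 1×1 = 1
Phenotype counts (out of 16): 9 present/free, 3 present/attached, 3 absent/free, 1 absent/attached
present/attached: 3 out of 16 → fraction 3/16
Expected count = 3/16 × 448 = 84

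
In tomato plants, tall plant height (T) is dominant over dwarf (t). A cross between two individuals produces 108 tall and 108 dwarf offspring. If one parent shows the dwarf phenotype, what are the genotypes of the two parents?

Observed offspring: 108 tall, 108 dwarf
The observed ratio simplifies to 1:1. One parent shows dwarf, so its genotype must be tt. A 1:1 offspring split requires the other parent to be heterozygous (Tt).
Parent genotypes: tt × Tt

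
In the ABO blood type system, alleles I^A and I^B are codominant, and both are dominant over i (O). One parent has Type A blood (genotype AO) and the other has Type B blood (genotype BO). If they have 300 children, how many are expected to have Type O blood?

Cross: AO × BO
Possible offspring genotypes: 1 AB, 1 AO, 1 BO, 1 OO
Blood type counts: 1 Type AB, 1 Type A, 1 Type B, 1 Type O
Probability of Type O: 1/4
Expected count = 1/4 × 300 = 75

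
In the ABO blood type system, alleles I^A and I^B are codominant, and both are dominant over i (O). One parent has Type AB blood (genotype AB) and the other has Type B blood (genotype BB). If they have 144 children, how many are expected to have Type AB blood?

Cross: AB × BB
Possible offspring genotypes: 2 AB, 2 BB
Blood type counts: 2 Type AB, 2 Type B
Probability of Type AB: 2/4 = 1/2
Expected count = 1/2 × 144 = 72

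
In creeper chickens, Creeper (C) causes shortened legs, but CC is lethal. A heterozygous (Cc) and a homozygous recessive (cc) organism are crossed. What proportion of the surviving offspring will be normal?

Cross: Cc × cc
Punnett square offspring (before lethality): 2 Cc, 2 cc
No CC offspring are produced in this cross.
normal: 2 out of 4
Probability: 2/4 = 1/2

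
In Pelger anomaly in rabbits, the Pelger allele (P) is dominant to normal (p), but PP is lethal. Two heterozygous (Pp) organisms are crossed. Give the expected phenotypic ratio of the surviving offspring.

Cross: Pp × Pp
Punnett square offspring (before lethality): 1 PP, 2 Pp, 1 pp
The PP genotype is lethal (embryos die); surviving offspring: 2 Pp, 1 pp
Ratio: 2 Pelger : 1 normal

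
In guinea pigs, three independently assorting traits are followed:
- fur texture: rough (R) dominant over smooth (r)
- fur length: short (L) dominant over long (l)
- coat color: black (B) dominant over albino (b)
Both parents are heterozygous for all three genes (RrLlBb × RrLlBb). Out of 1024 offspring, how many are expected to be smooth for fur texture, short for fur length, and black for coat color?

Trihybrid cross: RrLlBb × RrLlBb
Each trait segregates independently with a 3:1 phenotypic ratio, so each gene contributes 3/4 (dominant) or 1/4 (recessive).
Target: smooth (fur texture), short (fur length), black (coat color)
Probability = product of independent per-trait probabilities
= 1/4 × 3/4 × 3/4 = 9/64
Expected count = 9/64 × 1024 = 144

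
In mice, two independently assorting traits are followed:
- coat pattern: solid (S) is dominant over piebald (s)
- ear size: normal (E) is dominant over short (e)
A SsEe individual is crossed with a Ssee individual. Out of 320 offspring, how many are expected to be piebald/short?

Dihybrid cross SsEe × Ssee — consider each gene separately:
coat pattern: Ss × Ss → 1 SS, 2 Ss, 1 ss → 3 S_ : 1 ss (out of 4)
ear size: Ee × ee → 2 Ee, 2 ee → 2 E_ : 2 ee (out of 4)
Combine (counts out of 4 × 4 = 16): solid/normal (S_E_) = 3×2 = 6; solid/short (S_ee) = 3×2 = 6; piebald/normal (ssE_) = 1×2 = 2; piebald/short (ssee) = 1×2 = 2
Phenotype counts (out of 16): 6 solid/normal, 6 solid/short, 2 piebald/normal, 2 piebald/short
piebald/short: 2 out of 16 → fraction 1/8
Expected count = 1/8 × 320 = 40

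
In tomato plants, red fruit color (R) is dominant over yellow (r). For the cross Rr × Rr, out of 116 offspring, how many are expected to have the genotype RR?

Punnett square for Rr × Rr:
Offspring genotypes: 1 RR, 2 Rr, 1 rr
Total offspring: 4
Count with target: 1
Probability: 1/4
Expected count = 1/4 × 116 = 29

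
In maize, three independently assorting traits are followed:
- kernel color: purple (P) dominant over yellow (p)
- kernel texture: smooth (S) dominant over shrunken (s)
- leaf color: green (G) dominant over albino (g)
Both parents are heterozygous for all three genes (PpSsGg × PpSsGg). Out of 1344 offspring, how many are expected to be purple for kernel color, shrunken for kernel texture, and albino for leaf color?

Trihybrid cross: PpSsGg × PpSsGg
Each trait segregates independently with a 3:1 phenotypic ratio, so each gene contributes 3/4 (dominant) or 1/4 (recessive).
Target: purple (kernel color), shrunken (kernel texture), albino (leaf color)
Probability = product of independent per-trait probabilities
= 3/4 × 1/4 × 1/4 = 3/64
Expected count = 3/64 × 1344 = 63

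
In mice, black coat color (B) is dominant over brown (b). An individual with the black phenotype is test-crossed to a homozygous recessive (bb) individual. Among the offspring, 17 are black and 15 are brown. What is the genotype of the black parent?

Test cross: ? × bb
Offspring: 17 black, 15 brown — approximately 1:1.
A 1:1 ratio in a test cross indicates the unknown parent is heterozygous (Bb).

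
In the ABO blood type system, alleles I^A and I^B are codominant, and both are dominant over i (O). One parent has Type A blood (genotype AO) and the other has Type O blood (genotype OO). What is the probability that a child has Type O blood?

Cross: AO × OO
Possible offspring genotypes: 2 AO, 2 OO
Blood type counts: 2 Type A, 2 Type O
Probability of Type O: 2/4 = 1/2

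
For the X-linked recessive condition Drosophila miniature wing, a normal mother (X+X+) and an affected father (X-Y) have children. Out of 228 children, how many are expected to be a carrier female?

Cross: X+X+ × X-Y
Offspring: 2 X+X-, 2 X+Y
Probability of a carrier female: 2/4 = 1/2
Expected count = 1/2 × 228 = 114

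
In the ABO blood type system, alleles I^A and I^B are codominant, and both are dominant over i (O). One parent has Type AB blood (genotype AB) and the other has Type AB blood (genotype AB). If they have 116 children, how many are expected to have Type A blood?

Cross: AB × AB
Possible offspring genotypes: 1 AA, 2 AB, 1 BB
Blood type counts: 1 Type A, 2 Type AB, 1 Type B
Probability of Type A: 1/4
Expected count = 1/4 × 116 = 29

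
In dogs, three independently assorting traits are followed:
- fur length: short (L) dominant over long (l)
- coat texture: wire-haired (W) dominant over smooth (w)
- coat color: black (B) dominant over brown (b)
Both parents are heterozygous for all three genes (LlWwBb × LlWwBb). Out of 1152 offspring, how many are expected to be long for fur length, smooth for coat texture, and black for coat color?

Trihybrid cross: LlWwBb × LlWwBb
Each trait segregates independently with a 3:1 phenotypic ratio, so each gene contributes 3/4 (dominant) or 1/4 (recessive).
Target: long (fur length), smooth (coat texture), black (coat color)
Probability = product of independent per-trait probabilities
= 1/4 × 1/4 × 3/4 = 3/64
Expected count = 3/64 × 1152 = 54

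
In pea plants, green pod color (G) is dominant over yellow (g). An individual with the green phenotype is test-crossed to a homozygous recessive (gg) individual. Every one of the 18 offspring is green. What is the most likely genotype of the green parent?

Test cross: ? × gg
All offspring are green.
If the unknown parent were heterozygous (Gg), about half of 18 offspring would be yellow; none are. The unknown parent is most likely homozygous dominant (GG).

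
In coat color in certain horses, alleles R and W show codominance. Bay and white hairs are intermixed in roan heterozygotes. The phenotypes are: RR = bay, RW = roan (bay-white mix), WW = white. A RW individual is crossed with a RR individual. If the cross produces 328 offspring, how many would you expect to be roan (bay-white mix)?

Punnett square for RW × RR:
Offspring genotypes: 2 RR, 2 RW
Phenotype counts: 2 bay, 2 roan (bay-white mix)
roan (bay-white mix): 2 out of 4 → fraction 1/2
Expected count = 1/2 × 328 = 164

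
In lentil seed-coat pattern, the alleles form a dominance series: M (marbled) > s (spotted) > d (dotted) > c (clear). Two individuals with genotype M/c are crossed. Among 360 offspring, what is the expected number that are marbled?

Cross: M/c × M/c
Allele dominance: M > s > d > c
Offspring genotypes: 1 M/M, 2 M/c, 1 c/c
Phenotype counts: 3 marbled, 1 clear
marbled: 3 out of 4 → fraction 3/4
Expected count = 3/4 × 360 = 270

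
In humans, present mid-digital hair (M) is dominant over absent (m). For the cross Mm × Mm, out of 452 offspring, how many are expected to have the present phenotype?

Punnett square for Mm × Mm:
Offspring genotypes: 1 MM, 2 Mm, 1 mm
Total offspring: 4
Count with target: 3
Probability: 3/4
Expected count = 3/4 × 452 = 339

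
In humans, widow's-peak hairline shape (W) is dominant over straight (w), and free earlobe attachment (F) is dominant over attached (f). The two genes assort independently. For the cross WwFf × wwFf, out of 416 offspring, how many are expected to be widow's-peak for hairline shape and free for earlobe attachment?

Dihybrid cross WwFf × wwFf — consider each gene separately:
hairline shape: Ww × ww → 2 Ww, 2 ww → 2 W_ : 2 ww (out of 4)
earlobe attachment: Ff × Ff → 1 FF, 2 Ff, 1 ff → 3 F_ : 1 ff (out of 4)
Looking for: widow's-peak (W_) and free (F_)
P(widow's-peak) = 2/4, P(free) = 3/4
P(both) = 2/4 × 3/4 = 6/16 = 3/8
Expected count = 3/8 × 416 = 156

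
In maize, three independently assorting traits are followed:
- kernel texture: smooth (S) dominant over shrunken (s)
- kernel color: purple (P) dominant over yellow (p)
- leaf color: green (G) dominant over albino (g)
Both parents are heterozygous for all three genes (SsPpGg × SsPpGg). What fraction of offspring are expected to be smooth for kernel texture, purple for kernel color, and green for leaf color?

Trihybrid cross: SsPpGg × SsPpGg
Each trait segregates independently with a 3:1 phenotypic ratio, so each gene contributes 3/4 (dominant) or 1/4 (recessive).
Target: smooth (kernel texture), purple (kernel color), green (leaf color)
Probability = product of independent per-trait probabilities
= 3/4 × 3/4 × 3/4 = 27/64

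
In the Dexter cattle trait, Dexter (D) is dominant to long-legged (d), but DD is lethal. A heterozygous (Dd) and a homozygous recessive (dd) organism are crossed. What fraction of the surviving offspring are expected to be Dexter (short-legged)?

Cross: Dd × dd
Punnett square offspring (before lethality): 2 Dd, 2 dd
No DD offspring are produced in this cross.
Dexter (short-legged): 2 out of 4
Probability: 2/4 = 1/2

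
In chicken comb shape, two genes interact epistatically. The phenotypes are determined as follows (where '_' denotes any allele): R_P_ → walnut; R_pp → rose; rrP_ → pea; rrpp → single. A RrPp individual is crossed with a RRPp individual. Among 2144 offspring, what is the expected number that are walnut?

Cross: RrPp × RRPp — consider each gene separately:
R gene: Rr × RR → 2 RR, 2 Rr → 4 R_ (out of 4)
P gene: Pp × Pp → 1 PP, 2 Pp, 1 pp → 3 P_ : 1 pp (out of 4)
Genotype classes (out of 4 × 4 = 16): R_P_ = 4×3 = 12; R_pp = 4×1 = 4
Apply the phenotype rules: R_P_ (12) → walnut; R_pp (4) → rose
Phenotype counts (out of 16): 12 walnut, 4 rose
walnut: 12 out of 16 → fraction 3/4
Expected count = 3/4 × 2144 = 1608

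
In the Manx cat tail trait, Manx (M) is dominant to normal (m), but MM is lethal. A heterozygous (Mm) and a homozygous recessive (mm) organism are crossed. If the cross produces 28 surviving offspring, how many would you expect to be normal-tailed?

Cross: Mm × mm
Punnett square offspring (before lethality): 2 Mm, 2 mm
No MM offspring are produced in this cross.
normal-tailed: 2 out of 4 → fraction 1/2
Expected count = 1/2 × 28 = 14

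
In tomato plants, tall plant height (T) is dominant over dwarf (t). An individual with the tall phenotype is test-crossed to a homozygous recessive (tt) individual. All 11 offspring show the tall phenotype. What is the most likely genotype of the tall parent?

Test cross: ? × tt
All offspring are tall.
If the unknown parent were heterozygous (Tt), about half of 11 offspring would be dwarf; none are. The unknown parent is most likely homozygous dominant (TT).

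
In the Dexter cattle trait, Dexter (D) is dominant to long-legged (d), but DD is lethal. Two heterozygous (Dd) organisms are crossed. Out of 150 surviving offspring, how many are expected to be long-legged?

Cross: Dd × Dd
Punnett square offspring (before lethality): 1 DD, 2 Dd, 1 dd
The DD genotype is lethal (embryos die); surviving offspring: 2 Dd, 1 dd
long-legged: 1 out of 3 → fraction 1/3
Expected count = 1/3 × 150 = 50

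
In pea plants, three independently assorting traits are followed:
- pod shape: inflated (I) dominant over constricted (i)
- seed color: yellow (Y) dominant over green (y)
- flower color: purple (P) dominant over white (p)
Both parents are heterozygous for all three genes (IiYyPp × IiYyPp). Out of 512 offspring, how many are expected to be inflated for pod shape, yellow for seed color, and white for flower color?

Trihybrid cross: IiYyPp × IiYyPp
Each trait segregates independently with a 3:1 phenotypic ratio, so each gene contributes 3/4 (dominant) or 1/4 (recessive).
Target: inflated (pod shape), yellow (seed color), white (flower color)
Probability = product of independent per-trait probabilities
= 3/4 × 3/4 × 1/4 = 9/64
Expected count = 9/64 × 512 = 72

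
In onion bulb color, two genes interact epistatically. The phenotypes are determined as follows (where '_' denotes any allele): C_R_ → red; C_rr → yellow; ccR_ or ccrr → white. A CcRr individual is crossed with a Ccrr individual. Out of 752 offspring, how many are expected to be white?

Cross: CcRr × Ccrr — consider each gene separately:
C gene: Cc × Cc → 1 CC, 2 Cc, 1 cc → 3 C_ : 1 cc (out of 4)
R gene: Rr × rr → 2 Rr, 2 rr → 2 R_ : 2 rr (out of 4)
Genotype classes (out of 4 × 4 = 16): C_R_ = 3×2 = 6; C_rr = 3×2 = 6; ccR_ = 1×2 = 2; ccrr = 1×2 = 2
Apply the phenotype rules: C_R_ (6) → red; C_rr (6) → yellow; ccR_ (2) + ccrr (2) → white
Phenotype counts (out of 16): 6 red, 6 yellow, 4 white
white: 4 out of 16 → fraction 1/4
Expected count = 1/4 × 752 = 188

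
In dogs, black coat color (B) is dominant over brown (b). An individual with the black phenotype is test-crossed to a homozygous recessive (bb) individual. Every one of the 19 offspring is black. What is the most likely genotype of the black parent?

Test cross: ? × bb
All offspring are black.
If the unknown parent were heterozygous (Bb), about half of 19 offspring would be brown; none are. The unknown parent is most likely homozygous dominant (BB).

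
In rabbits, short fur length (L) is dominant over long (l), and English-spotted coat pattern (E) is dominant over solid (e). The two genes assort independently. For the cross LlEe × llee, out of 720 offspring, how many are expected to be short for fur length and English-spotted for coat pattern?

Dihybrid cross LlEe × llee — consider each gene separately:
fur length: Ll × ll → 2 Ll, 2 ll → 2 L_ : 2 ll (out of 4)
coat pattern: Ee × ee → 2 Ee, 2 ee → 2 E_ : 2 ee (out of 4)
Looking for: short (L_) and English-spotted (E_)
P(short) = 2/4, P(English-spotted) = 2/4
P(both) = 2/4 × 2/4 = 4/16 = 1/4
Expected count = 1/4 × 720 = 180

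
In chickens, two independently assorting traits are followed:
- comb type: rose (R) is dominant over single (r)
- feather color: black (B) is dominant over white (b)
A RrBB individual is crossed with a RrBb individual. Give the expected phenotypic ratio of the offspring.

Dihybrid cross RrBB × RrBb — consider each gene separately:
comb type: Rr × Rr → 1 RR, 2 Rr, 1 rr → 3 R_ : 1 rr (out of 4)
feather color: BB × Bb → 2 BB, 2 Bb → 4 B_ (out of 4)
Combine (counts out of 4 × 4 = 16): rose/black (R_B_) = 3×4 = 12; single/black (rrB_) = 1×4 = 4
Phenotype counts (out of 16): 12 rose/black, 4 single/black
Ratio: 3 rose/black : 1 single/black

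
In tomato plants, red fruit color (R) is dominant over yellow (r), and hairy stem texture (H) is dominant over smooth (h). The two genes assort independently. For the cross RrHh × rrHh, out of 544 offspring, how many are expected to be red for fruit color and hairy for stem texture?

Dihybrid cross RrHh × rrHh — consider each gene separately:
fruit color: Rr × rr → 2 Rr, 2 rr → 2 R_ : 2 rr (out of 4)
stem texture: Hh × Hh → 1 HH, 2 Hh, 1 hh → 3 H_ : 1 hh (out of 4)
Looking for: red (R_) and hairy (H_)
P(red) = 2/4, P(hairy) = 3/4
P(both) = 2/4 × 3/4 = 6/16 = 3/8
Expected count = 3/8 × 544 = 204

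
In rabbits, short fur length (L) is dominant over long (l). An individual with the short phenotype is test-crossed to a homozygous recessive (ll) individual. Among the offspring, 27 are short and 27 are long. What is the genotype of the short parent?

Test cross: ? × ll
Offspring: 27 short, 27 long — approximately 1:1.
A 1:1 ratio in a test cross indicates the unknown parent is heterozygous (Ll).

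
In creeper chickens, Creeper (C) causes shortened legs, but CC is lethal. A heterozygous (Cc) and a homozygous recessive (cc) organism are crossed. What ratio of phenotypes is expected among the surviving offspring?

Cross: Cc × cc
Punnett square offspring (before lethality): 2 Cc, 2 cc
No CC offspring are produced in this cross.
Ratio: 1 creeper : 1 normal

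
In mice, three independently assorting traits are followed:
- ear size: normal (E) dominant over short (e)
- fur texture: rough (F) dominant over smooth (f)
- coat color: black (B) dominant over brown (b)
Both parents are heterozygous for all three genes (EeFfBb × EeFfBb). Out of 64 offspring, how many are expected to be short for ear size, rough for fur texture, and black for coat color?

Trihybrid cross: EeFfBb × EeFfBb
Each trait segregates independently with a 3:1 phenotypic ratio, so each gene contributes 3/4 (dominant) or 1/4 (recessive).
Target: short (ear size), rough (fur texture), black (coat color)
Probability = product of independent per-trait probabilities
= 1/4 × 3/4 × 3/4 = 9/64
Expected count = 9/64 × 64 = 9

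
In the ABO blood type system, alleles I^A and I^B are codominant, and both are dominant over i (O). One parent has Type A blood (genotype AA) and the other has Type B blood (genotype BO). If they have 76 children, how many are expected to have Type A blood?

Cross: AA × BO
Possible offspring genotypes: 2 AB, 2 AO
Blood type counts: 2 Type AB, 2 Type A
Probability of Type A: 2/4 = 1/2
Expected count = 1/2 × 76 = 38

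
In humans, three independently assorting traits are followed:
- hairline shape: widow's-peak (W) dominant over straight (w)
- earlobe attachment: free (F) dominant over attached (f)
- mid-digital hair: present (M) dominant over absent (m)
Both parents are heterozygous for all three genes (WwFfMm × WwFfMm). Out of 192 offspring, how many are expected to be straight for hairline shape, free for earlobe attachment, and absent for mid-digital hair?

Trihybrid cross: WwFfMm × WwFfMm
Each trait segregates independently with a 3:1 phenotypic ratio, so each gene contributes 3/4 (dominant) or 1/4 (recessive).
Target: straight (hairline shape), free (earlobe attachment), absent (mid-digital hair)
Probability = product of independent per-trait probabilities
= 1/4 × 3/4 × 1/4 = 3/64
Expected count = 3/64 × 192 = 9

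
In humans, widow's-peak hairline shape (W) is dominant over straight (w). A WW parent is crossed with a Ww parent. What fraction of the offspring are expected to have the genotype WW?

Punnett square for WW × Ww:
Offspring genotypes: 2 WW, 2 Ww
Total offspring: 4
Count with target: 2
Probability: 2/4 = 1/2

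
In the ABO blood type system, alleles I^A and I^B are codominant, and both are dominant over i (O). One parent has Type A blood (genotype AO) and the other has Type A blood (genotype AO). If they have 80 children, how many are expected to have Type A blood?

Cross: AO × AO
Possible offspring genotypes: 1 AA, 2 AO, 1 OO
Blood type counts: 3 Type A, 1 Type O
Probability of Type A: 3/4
Expected count = 3/4 × 80 = 60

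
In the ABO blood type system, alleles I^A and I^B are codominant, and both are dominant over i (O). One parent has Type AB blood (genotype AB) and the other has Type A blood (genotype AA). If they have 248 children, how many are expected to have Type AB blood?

Cross: AB × AA
Possible offspring genotypes: 2 AA, 2 AB
Blood type counts: 2 Type A, 2 Type AB
Probability of Type AB: 2/4 = 1/2
Expected count = 1/2 × 248 = 124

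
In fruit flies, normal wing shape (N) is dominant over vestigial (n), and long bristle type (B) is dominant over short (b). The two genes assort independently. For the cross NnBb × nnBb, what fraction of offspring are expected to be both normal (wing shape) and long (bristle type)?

Dihybrid cross NnBb × nnBb — consider each gene separately:
wing shape: Nn × nn → 2 Nn, 2 nn → 2 N_ : 2 nn (out of 4)
bristle type: Bb × Bb → 1 BB, 2 Bb, 1 bb → 3 B_ : 1 bb (out of 4)
Looking for: normal (N_) and long (B_)
P(normal) = 2/4, P(long) = 3/4
P(both) = 2/4 × 3/4 = 6/16 = 3/8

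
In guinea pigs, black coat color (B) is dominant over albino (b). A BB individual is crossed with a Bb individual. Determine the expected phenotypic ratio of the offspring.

Punnett square for BB × Bb:
Offspring genotypes: 2 BB, 2 Bb
black: 4, albino: 0
Ratio: all black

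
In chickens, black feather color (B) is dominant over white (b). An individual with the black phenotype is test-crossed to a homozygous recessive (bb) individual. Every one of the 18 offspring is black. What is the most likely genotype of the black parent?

Test cross: ? × bb
All offspring are black.
If the unknown parent were heterozygous (Bb), about half of 18 offspring would be white; none are. The unknown parent is most likely homozygous dominant (BB).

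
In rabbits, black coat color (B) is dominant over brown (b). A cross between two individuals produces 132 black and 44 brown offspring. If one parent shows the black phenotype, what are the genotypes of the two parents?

Observed offspring: 132 black, 44 brown
The observed ratio simplifies to 3:1. Brown (bb) offspring appear, so each parent must contribute one b allele. The parent stated to show black carries B, so it is Bb. The other parent is then either Bb or bb: Bb × bb would give a 1:1 split, whereas Bb × Bb gives 3:1 — matching the data. So both parents are heterozygous (Bb × Bb).
Parent genotypes: Bb × Bb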